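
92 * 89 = 8188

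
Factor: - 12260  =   -2^2*5^1*613^1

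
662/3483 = 662/3483 = 0.19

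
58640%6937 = 3144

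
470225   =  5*94045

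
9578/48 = 199 + 13/24= 199.54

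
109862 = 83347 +26515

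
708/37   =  19 + 5/37 = 19.14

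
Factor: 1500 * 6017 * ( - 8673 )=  - 2^2*3^2*5^3 * 7^2*11^1 * 59^1 * 547^1 = - 78278161500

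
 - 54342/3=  - 18114= - 18114.00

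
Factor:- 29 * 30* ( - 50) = 2^2 * 3^1 * 5^3 * 29^1 = 43500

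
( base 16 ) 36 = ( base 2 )110110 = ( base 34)1K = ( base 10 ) 54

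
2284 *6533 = 14921372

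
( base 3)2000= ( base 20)2E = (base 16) 36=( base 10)54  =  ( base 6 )130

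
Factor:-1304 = -2^3*163^1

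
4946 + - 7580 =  - 2634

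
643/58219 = 643/58219= 0.01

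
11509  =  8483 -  -3026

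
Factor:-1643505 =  - 3^1 * 5^1 * 109567^1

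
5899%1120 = 299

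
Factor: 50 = 2^1*5^2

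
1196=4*299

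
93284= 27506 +65778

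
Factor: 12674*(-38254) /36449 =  - 2^2*7^( - 1 )*31^1 * 41^(  -  1)*127^( - 1 )*617^1 *6337^1 = - 484831196/36449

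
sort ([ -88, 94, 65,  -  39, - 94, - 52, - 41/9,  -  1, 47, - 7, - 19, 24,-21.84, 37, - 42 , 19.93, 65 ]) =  [  -  94,  -  88 ,-52 , - 42,-39 ,-21.84,-19,  -  7,-41/9,-1, 19.93,  24,37 , 47, 65,  65, 94]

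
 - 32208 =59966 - 92174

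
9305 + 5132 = 14437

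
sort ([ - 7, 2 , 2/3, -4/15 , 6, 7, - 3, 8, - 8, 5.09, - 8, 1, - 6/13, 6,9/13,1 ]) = [ - 8,  -  8, - 7,  -  3, - 6/13, -4/15, 2/3, 9/13,1,1,  2, 5.09,6 , 6, 7,8] 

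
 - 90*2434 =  - 219060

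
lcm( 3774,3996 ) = 67932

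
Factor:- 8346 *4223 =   -  2^1*3^1*13^1*41^1*103^1*107^1 = - 35245158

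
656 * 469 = 307664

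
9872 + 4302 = 14174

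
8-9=-1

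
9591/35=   9591/35 = 274.03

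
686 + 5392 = 6078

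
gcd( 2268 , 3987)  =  9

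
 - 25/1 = -25 = - 25.00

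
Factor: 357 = 3^1*7^1*17^1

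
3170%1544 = 82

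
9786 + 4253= 14039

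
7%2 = 1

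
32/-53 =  - 1 + 21/53 = - 0.60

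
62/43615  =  62/43615 = 0.00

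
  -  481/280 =  -  481/280 = - 1.72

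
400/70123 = 400/70123 = 0.01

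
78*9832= 766896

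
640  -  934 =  - 294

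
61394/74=30697/37 = 829.65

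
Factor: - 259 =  - 7^1*37^1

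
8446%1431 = 1291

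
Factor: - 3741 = -3^1 *29^1 * 43^1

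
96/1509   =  32/503 = 0.06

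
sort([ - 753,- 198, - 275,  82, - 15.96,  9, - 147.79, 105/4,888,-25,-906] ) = [ - 906, - 753,- 275,-198, - 147.79, - 25, -15.96, 9,105/4,82, 888] 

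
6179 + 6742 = 12921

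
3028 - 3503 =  - 475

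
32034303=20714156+11320147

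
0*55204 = 0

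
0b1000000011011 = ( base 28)577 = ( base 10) 4123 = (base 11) 3109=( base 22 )8b9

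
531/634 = 531/634 =0.84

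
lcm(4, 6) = 12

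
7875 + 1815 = 9690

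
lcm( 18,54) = 54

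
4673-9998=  - 5325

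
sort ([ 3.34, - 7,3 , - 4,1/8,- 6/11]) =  [ - 7, -4, - 6/11,1/8, 3,3.34]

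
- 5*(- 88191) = 440955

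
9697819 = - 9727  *( - 997)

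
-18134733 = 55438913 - 73573646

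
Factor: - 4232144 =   -  2^4*7^1*29^1*1303^1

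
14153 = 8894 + 5259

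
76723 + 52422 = 129145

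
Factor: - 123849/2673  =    -  139/3 = -  3^ ( - 1)* 139^1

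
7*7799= 54593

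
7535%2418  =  281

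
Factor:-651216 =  - 2^4*3^1 * 13567^1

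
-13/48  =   - 1 + 35/48 = -0.27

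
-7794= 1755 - 9549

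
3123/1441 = 3123/1441= 2.17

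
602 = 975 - 373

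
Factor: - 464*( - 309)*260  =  37277760  =  2^6 * 3^1*5^1*13^1 * 29^1*103^1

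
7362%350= 12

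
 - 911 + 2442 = 1531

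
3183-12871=-9688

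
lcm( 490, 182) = 6370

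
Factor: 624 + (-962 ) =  - 338 =- 2^1*13^2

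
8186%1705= 1366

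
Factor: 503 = 503^1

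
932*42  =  39144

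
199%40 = 39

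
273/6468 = 13/308 = 0.04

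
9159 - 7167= 1992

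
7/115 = 7/115 = 0.06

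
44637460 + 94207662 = 138845122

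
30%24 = 6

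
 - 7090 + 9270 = 2180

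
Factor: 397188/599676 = 3^1*7^( - 1) * 11^ ( - 1)*17^1=51/77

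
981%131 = 64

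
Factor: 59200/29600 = 2^1 = 2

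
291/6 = 97/2 = 48.50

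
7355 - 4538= 2817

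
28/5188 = 7/1297  =  0.01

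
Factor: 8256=2^6* 3^1 * 43^1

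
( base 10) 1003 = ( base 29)15h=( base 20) 2A3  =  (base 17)380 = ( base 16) 3eb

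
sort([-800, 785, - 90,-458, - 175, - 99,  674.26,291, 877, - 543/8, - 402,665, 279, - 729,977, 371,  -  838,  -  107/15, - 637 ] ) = [ - 838, - 800,-729, - 637, - 458, - 402, - 175,-99, - 90, - 543/8, - 107/15, 279,291,371,665, 674.26 , 785,877,977]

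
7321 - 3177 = 4144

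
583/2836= 583/2836 = 0.21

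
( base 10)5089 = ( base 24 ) 8K1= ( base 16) 13E1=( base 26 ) 7dj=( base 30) 5JJ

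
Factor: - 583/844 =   -  2^(  -  2)*11^1 *53^1*211^( - 1 )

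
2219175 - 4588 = 2214587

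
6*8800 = 52800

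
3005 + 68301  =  71306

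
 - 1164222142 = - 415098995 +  - 749123147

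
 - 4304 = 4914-9218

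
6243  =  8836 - 2593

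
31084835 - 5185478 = 25899357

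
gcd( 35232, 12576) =96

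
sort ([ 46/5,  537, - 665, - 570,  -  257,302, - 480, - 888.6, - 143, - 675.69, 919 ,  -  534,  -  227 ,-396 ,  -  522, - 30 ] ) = [ - 888.6, - 675.69, - 665, - 570, - 534 , - 522,  -  480,  -  396, - 257 , -227,  -  143, - 30, 46/5 , 302 , 537, 919]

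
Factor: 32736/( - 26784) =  - 11/9 = -3^( - 2)*11^1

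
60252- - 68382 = 128634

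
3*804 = 2412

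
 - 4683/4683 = - 1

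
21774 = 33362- 11588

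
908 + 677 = 1585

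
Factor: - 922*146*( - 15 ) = 2019180 = 2^2*3^1*5^1*73^1*461^1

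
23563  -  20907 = 2656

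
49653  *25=1241325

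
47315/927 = 51 + 38/927 = 51.04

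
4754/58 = 2377/29= 81.97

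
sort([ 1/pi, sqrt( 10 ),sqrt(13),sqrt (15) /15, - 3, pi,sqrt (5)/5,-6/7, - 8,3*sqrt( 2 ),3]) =[  -  8, - 3, - 6/7,  sqrt(15)/15, 1/pi,  sqrt( 5) /5, 3,pi, sqrt( 10), sqrt(13 ),3*sqrt(2) ]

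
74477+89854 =164331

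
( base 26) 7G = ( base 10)198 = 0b11000110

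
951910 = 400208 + 551702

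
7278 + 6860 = 14138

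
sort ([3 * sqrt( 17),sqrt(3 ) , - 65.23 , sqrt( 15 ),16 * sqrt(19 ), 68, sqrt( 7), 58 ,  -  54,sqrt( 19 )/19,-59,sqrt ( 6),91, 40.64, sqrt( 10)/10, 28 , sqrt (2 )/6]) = [-65.23, - 59, - 54,sqrt( 19) /19,  sqrt( 2 )/6, sqrt( 10 )/10, sqrt( 3 ),sqrt( 6) , sqrt( 7),sqrt( 15),3*sqrt( 17 ),  28,40.64,58,68,16*sqrt(19 ) , 91]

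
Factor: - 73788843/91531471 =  - 3^1*157^( -1)*179^(-1 )*761^1*3257^( - 1 )*32321^1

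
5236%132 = 88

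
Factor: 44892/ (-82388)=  - 3^2*29^1*479^( -1)  =  - 261/479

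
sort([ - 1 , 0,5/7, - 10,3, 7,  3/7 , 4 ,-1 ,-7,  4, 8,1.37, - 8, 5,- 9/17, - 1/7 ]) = [ - 10, - 8, - 7, - 1, - 1, - 9/17,-1/7,0,3/7,5/7,  1.37 , 3,  4,4, 5,7, 8] 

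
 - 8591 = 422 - 9013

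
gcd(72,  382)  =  2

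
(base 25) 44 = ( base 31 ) 3B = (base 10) 104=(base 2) 1101000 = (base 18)5E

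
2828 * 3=8484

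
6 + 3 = 9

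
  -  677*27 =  - 18279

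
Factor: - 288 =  - 2^5*3^2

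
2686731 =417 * 6443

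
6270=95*66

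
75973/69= 75973/69 = 1101.06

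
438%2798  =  438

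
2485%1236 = 13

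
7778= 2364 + 5414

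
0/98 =0 = 0.00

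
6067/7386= 6067/7386 =0.82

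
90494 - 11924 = 78570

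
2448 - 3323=-875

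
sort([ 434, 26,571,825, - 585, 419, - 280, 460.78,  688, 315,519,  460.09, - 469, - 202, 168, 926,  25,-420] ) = [ - 585, -469, - 420,- 280, - 202,  25, 26, 168,315,  419,434, 460.09,460.78,  519,571,  688, 825,  926 ]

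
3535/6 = 589 + 1/6 =589.17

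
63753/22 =2897 + 19/22 = 2897.86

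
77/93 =77/93 = 0.83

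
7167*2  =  14334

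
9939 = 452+9487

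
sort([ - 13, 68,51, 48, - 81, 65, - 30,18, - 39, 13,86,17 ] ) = [ - 81, -39, - 30,-13, 13,  17,18,48, 51,65, 68 , 86 ]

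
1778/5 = 355+3/5 = 355.60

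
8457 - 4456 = 4001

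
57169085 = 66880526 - 9711441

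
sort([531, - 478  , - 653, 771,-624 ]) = [-653,-624, - 478,531,771 ] 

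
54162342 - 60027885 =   -  5865543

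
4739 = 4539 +200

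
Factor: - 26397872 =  - 2^4* 17^1*37^1*43^1*61^1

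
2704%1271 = 162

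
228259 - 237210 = - 8951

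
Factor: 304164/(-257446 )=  - 2^1*3^2*7^ (-1 )*17^1*37^ ( -1 ) = - 306/259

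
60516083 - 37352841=23163242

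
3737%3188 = 549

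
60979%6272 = 4531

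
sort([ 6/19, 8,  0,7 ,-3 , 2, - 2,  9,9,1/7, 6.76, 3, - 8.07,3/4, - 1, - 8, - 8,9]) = [-8.07, - 8, - 8, - 3, - 2, - 1, 0,1/7,6/19,3/4, 2, 3,6.76 , 7,8, 9,9,9]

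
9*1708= 15372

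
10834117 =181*59857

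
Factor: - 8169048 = - 2^3*3^2 *23^1* 4933^1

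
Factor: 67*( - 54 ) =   -  3618  =  - 2^1*3^3*67^1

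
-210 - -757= 547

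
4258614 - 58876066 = - 54617452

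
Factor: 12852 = 2^2*  3^3 * 7^1*17^1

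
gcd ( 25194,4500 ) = 6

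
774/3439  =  774/3439 = 0.23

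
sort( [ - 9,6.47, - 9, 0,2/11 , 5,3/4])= [ - 9, - 9,  0, 2/11, 3/4 , 5,  6.47]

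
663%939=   663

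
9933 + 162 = 10095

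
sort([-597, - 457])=[ - 597, - 457]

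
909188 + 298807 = 1207995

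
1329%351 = 276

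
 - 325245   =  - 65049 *5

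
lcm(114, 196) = 11172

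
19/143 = 19/143 = 0.13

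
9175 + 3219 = 12394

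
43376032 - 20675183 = 22700849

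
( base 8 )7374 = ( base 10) 3836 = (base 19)ABH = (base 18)bf2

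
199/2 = 99+1/2 = 99.50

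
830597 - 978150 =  - 147553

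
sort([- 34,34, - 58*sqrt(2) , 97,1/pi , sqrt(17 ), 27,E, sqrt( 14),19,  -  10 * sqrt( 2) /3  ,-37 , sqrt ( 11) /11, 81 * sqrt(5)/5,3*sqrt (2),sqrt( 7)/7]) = [ - 58*sqrt(2), - 37, - 34, - 10*sqrt(2)/3,sqrt ( 11)/11 , 1/pi,  sqrt ( 7 )/7,E, sqrt( 14), sqrt( 17),3*sqrt(2),19, 27, 34, 81*sqrt( 5 ) /5 , 97]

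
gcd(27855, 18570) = 9285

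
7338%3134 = 1070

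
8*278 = 2224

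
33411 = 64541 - 31130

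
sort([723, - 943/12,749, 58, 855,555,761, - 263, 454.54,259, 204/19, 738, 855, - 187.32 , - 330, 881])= [ -330, - 263, - 187.32, - 943/12,204/19,58, 259, 454.54,555,723,738, 749,761, 855,855,881]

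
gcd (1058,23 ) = 23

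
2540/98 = 1270/49 =25.92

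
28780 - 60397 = -31617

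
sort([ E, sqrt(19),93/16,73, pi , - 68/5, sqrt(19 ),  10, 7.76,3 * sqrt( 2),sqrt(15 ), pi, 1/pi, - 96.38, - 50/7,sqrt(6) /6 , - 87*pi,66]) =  [ - 87 * pi,  -  96.38,  -  68/5, - 50/7,1/pi, sqrt ( 6)/6,E, pi  ,  pi, sqrt(15), 3 * sqrt( 2),sqrt(19),sqrt(19 ),93/16,7.76, 10,66,73]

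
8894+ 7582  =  16476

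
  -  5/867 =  - 1 + 862/867 = - 0.01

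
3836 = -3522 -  - 7358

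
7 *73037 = 511259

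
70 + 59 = 129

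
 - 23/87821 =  - 23/87821 = -  0.00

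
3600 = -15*( - 240 ) 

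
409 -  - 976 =1385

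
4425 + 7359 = 11784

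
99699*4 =398796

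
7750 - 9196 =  - 1446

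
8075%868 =263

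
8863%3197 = 2469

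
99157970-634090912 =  - 534932942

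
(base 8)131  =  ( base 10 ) 89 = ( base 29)32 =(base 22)41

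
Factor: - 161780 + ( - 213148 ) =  - 2^4*3^1*73^1*107^1 = - 374928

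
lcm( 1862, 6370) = 121030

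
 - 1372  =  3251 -4623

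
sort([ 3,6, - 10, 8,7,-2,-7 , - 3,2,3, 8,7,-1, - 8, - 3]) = [ -10, - 8,-7,-3, - 3, - 2,-1,2 , 3,  3, 6, 7,7,8,8]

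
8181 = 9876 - 1695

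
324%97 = 33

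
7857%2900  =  2057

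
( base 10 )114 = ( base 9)136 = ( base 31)3L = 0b1110010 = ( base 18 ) 66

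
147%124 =23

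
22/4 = 5 + 1/2 = 5.50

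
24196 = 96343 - 72147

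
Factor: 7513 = 11^1*683^1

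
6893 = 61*113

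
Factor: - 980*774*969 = -735005880  =  - 2^3*3^3* 5^1*7^2 * 17^1*19^1*43^1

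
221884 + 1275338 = 1497222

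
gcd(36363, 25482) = 93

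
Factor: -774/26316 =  - 1/34 = - 2^( - 1)*17^(-1 ) 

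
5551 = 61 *91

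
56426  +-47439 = 8987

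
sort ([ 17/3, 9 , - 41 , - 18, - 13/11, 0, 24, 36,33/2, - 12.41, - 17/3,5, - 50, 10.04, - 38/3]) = [ - 50, - 41,-18, - 38/3, - 12.41, - 17/3, - 13/11, 0, 5, 17/3,9, 10.04, 33/2, 24,36]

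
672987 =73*9219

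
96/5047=96/5047=0.02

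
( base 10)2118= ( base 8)4106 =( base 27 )2oc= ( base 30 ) 2ai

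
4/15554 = 2/7777 = 0.00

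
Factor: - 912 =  - 2^4*3^1 * 19^1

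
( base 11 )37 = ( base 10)40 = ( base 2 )101000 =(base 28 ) 1c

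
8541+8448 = 16989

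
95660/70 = 1366 + 4/7  =  1366.57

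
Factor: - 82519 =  - 179^1 * 461^1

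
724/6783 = 724/6783 = 0.11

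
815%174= 119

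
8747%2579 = 1010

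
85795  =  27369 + 58426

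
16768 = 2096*8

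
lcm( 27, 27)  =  27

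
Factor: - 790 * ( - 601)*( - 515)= - 244516850= - 2^1*5^2*79^1*103^1*601^1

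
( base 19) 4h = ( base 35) 2n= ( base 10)93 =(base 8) 135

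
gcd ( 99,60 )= 3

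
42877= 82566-39689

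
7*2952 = 20664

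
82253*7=575771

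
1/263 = 1/263= 0.00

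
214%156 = 58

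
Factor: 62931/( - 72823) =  - 3^1*11^1*1907^1*72823^( - 1)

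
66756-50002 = 16754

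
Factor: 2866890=2^1*3^1*5^1 * 13^1*7351^1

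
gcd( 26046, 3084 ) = 6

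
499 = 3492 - 2993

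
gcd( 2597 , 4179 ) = 7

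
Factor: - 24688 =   -  2^4 * 1543^1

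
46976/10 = 23488/5 =4697.60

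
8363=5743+2620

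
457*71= 32447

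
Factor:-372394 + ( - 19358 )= - 391752= - 2^3*3^2*5441^1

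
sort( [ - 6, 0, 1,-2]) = [ - 6, - 2, 0,1 ]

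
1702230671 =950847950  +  751382721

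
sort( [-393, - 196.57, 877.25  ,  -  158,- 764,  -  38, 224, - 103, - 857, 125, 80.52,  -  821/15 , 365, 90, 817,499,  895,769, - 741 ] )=[ - 857 ,-764, - 741,-393 , - 196.57, - 158,- 103, -821/15, - 38,80.52, 90 , 125, 224, 365  ,  499,769,817 , 877.25, 895 ] 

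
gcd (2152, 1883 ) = 269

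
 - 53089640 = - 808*65705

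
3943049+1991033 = 5934082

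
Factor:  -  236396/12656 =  - 523/28 = - 2^( - 2 )*7^ ( - 1)  *  523^1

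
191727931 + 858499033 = 1050226964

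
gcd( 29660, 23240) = 20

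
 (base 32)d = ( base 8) 15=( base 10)13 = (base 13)10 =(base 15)d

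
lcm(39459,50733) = 355131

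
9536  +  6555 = 16091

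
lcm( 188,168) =7896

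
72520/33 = 2197+19/33 = 2197.58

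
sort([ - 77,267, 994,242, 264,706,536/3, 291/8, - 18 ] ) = [ - 77, - 18,291/8, 536/3,  242 , 264, 267 , 706 , 994 ] 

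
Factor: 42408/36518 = 36/31 = 2^2*3^2*31^( - 1 ) 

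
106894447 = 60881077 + 46013370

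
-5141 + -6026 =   -  11167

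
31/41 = 31/41 = 0.76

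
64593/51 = 1266 + 9/17 = 1266.53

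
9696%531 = 138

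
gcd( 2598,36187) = 1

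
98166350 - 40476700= 57689650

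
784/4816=7/43 = 0.16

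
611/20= 611/20 = 30.55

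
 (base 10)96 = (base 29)39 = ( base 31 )33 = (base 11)88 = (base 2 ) 1100000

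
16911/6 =5637/2 = 2818.50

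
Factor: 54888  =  2^3*3^1 *2287^1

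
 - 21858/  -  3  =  7286  +  0/1= 7286.00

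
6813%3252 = 309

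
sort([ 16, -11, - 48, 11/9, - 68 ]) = [ - 68,  -  48, - 11,11/9, 16]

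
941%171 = 86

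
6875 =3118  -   - 3757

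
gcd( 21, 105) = 21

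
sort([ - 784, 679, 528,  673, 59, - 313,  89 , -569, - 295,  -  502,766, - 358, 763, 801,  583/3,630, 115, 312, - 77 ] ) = [-784, - 569,  -  502, -358,-313, - 295, - 77,59,89, 115, 583/3,312,528, 630,673, 679, 763, 766,801 ]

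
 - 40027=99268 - 139295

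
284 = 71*4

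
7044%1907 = 1323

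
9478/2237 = 9478/2237= 4.24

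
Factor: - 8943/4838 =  - 2^(- 1)*3^1* 11^1*41^( - 1)*59^( - 1) * 271^1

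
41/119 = 41/119 = 0.34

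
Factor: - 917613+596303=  - 321310=- 2^1*5^1 * 11^1*23^1*127^1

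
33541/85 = 394 + 3/5 = 394.60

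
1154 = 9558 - 8404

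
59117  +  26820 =85937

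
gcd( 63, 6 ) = 3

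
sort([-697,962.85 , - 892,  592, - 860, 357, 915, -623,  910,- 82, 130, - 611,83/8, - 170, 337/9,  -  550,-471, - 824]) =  [ - 892,- 860, - 824, -697, - 623, - 611,  -  550,-471, - 170, - 82, 83/8, 337/9, 130,357, 592,910,915, 962.85] 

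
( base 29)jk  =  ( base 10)571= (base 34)GR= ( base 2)1000111011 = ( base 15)281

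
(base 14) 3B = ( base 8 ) 65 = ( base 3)1222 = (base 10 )53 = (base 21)2B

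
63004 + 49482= 112486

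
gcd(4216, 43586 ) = 62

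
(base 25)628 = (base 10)3808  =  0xEE0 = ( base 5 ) 110213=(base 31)3tq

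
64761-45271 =19490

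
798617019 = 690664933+107952086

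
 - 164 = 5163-5327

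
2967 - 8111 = - 5144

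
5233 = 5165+68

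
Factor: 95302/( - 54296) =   -  2^( - 2)*11^ (-1 )*17^1*617^(  -  1)*2803^1=-47651/27148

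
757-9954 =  - 9197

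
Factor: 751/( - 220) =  -2^(-2 )*5^( - 1)*11^ (-1 )*751^1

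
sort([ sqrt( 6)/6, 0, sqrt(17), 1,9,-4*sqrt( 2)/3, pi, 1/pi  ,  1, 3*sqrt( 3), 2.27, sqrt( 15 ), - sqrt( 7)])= [ - sqrt( 7), - 4*sqrt( 2 ) /3, 0, 1/pi, sqrt(6 )/6,1, 1, 2.27, pi,sqrt( 15 ),sqrt( 17), 3*sqrt( 3 ), 9]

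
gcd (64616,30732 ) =788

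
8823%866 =163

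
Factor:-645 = -3^1*5^1 *43^1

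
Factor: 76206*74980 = 5713925880 = 2^3* 3^1* 5^1*13^1*23^1*163^1*977^1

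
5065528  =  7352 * 689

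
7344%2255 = 579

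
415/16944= 415/16944 = 0.02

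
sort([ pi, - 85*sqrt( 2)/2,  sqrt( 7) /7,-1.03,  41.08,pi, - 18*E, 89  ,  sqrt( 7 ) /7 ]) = [ - 85*sqrt(2) /2,-18 * E, - 1.03, sqrt( 7)/7, sqrt( 7 ) /7, pi , pi,41.08, 89] 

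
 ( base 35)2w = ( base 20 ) 52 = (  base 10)102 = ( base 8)146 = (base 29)3F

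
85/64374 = 85/64374 = 0.00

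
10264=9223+1041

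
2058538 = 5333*386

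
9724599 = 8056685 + 1667914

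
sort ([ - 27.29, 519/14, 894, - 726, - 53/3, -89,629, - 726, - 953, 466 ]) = [ - 953, - 726, - 726 , - 89, - 27.29, - 53/3, 519/14,466, 629,894 ] 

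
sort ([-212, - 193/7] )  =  [ - 212, - 193/7]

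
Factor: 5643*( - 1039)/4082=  -5863077/4082= -  2^ (  -  1 )*3^3*11^1 *13^ (-1)*19^1*157^ ( - 1)*1039^1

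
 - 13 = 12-25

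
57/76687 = 57/76687 = 0.00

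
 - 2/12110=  - 1/6055 = -0.00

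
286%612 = 286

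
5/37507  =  5/37507 = 0.00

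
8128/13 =8128/13 = 625.23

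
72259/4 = 18064 + 3/4  =  18064.75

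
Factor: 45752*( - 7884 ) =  - 360708768= -2^5*3^3 * 7^1*19^1 * 43^1*73^1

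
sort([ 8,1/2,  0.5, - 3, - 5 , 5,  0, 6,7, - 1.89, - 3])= [ - 5, - 3, - 3,  -  1.89,  0, 1/2, 0.5, 5 , 6, 7,8]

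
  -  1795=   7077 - 8872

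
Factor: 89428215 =3^1 * 5^1*5961881^1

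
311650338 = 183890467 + 127759871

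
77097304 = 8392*9187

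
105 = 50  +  55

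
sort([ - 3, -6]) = [ - 6, -3]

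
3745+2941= 6686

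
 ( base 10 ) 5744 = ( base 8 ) 13160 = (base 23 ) AJH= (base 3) 21212202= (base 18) hd2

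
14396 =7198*2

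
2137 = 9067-6930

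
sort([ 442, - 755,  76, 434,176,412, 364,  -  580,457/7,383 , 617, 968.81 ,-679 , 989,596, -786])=[- 786, - 755, - 679,-580,457/7,76,176, 364,  383,412,434,442,596 , 617,968.81, 989 ] 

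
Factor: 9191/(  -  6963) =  - 3^( - 1)*7^1*11^( - 1) *13^1*101^1*211^( - 1 )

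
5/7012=5/7012 = 0.00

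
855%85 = 5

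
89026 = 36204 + 52822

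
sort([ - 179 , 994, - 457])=[ - 457, - 179,994]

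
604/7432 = 151/1858 = 0.08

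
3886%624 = 142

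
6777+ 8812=15589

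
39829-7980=31849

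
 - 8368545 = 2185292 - 10553837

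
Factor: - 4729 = -4729^1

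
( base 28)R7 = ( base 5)11023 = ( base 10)763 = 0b1011111011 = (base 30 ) pd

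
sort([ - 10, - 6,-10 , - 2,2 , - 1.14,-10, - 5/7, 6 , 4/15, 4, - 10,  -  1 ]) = [  -  10,  -  10, - 10, - 10,-6, - 2, - 1.14, - 1, - 5/7,4/15, 2 , 4, 6 ]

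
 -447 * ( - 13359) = 5971473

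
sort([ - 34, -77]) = [ - 77, - 34]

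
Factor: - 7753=-7753^1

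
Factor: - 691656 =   -  2^3*3^1*7^1 * 23^1*179^1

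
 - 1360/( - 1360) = 1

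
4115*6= 24690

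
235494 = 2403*98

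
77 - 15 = 62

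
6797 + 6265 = 13062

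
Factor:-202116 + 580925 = 378809  =  378809^1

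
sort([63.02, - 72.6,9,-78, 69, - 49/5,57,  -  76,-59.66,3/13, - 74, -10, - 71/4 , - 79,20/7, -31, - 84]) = [ - 84, - 79, - 78, - 76 , - 74, - 72.6, - 59.66, - 31, - 71/4, - 10, - 49/5,  3/13,20/7,9, 57,63.02,69]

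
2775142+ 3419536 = 6194678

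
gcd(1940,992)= 4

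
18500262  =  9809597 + 8690665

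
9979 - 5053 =4926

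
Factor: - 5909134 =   -  2^1 *7^1 *11^1*38371^1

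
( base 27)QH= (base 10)719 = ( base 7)2045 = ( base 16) 2CF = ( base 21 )1D5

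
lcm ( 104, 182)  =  728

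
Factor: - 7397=-13^1*569^1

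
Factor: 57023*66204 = 2^2*3^3*127^1 * 449^1*613^1 = 3775150692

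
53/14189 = 53/14189 = 0.00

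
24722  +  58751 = 83473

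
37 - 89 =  - 52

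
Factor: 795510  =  2^1 * 3^2*5^1*8839^1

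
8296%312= 184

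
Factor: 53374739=11^1*43^1*112843^1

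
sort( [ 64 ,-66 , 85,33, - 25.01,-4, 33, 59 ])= [ - 66 , - 25.01, - 4,33, 33, 59, 64,85]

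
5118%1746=1626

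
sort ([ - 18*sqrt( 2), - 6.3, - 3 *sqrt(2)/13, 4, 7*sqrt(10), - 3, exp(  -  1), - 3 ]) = [ -18*sqrt (2), - 6.3 , - 3, - 3, - 3*sqrt( 2 )/13, exp ( - 1),4, 7*sqrt(10) ] 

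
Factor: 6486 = 2^1*3^1*23^1*47^1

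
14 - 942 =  - 928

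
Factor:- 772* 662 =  - 511064 = -2^3 * 193^1*331^1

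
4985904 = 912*5467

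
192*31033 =5958336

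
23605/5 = 4721 = 4721.00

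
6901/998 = 6 + 913/998 = 6.91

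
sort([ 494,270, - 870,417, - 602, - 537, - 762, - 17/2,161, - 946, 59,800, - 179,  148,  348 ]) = [ - 946, - 870, - 762, - 602 , - 537, - 179, - 17/2, 59,148,161,270,  348,417,494, 800 ]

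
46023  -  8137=37886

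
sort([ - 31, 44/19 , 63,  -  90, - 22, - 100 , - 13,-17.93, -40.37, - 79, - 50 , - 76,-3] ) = [  -  100, - 90,-79, - 76, - 50, - 40.37 , - 31, - 22,-17.93 ,-13, - 3, 44/19,63]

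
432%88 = 80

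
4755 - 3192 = 1563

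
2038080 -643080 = 1395000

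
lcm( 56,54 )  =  1512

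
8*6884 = 55072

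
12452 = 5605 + 6847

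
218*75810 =16526580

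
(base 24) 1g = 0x28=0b101000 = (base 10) 40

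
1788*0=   0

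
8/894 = 4/447 = 0.01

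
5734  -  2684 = 3050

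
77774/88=883 + 35/44 = 883.80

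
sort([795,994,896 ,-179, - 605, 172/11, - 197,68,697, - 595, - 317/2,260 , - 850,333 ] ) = [ - 850, - 605 , - 595 , - 197, - 179, - 317/2,172/11, 68,260, 333 , 697,795,896, 994] 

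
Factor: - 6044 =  - 2^2*1511^1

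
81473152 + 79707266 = 161180418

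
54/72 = 3/4  =  0.75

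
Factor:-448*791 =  - 2^6*7^2 * 113^1  =  -  354368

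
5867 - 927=4940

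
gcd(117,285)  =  3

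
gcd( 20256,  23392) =32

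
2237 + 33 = 2270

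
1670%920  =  750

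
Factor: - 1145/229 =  - 5 = - 5^1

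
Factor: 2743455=3^1*5^1*11^1*13^1*1279^1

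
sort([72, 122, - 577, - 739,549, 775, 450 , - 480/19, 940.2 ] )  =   [ - 739, - 577,- 480/19,72,122,450 , 549, 775 , 940.2]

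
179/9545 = 179/9545 = 0.02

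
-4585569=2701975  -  7287544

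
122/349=122/349 = 0.35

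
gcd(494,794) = 2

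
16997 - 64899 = -47902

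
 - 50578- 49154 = -99732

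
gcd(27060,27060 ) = 27060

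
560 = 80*7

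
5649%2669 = 311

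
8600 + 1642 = 10242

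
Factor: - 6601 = -7^1 * 23^1 * 41^1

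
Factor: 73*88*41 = 2^3*11^1 *41^1*73^1 = 263384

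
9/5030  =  9/5030 = 0.00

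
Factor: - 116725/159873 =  - 725/993 = - 3^ ( - 1)*5^2*29^1*331^( - 1) 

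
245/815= 49/163 = 0.30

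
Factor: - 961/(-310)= 31/10 = 2^(  -  1)*5^ ( - 1)*31^1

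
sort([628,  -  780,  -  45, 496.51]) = [ - 780, - 45, 496.51, 628]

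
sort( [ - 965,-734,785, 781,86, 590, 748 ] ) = [ - 965, - 734, 86,  590, 748, 781, 785 ] 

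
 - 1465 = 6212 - 7677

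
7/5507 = 7/5507 = 0.00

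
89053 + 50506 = 139559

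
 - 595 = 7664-8259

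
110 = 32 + 78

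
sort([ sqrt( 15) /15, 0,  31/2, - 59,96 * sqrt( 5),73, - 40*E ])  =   [ - 40* E, - 59, 0,sqrt( 15 ) /15, 31/2  ,  73, 96*sqrt ( 5)]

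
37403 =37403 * 1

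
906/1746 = 151/291  =  0.52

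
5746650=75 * 76622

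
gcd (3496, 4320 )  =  8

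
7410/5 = 1482 = 1482.00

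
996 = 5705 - 4709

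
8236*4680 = 38544480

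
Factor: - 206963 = -67^1*3089^1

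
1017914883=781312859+236602024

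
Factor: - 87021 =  - 3^3*11^1*293^1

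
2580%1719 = 861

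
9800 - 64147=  - 54347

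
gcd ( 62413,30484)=1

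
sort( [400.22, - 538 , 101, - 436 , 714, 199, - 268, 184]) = [ - 538,  -  436, - 268,101,184 , 199,400.22, 714]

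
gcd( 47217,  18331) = 1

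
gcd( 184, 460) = 92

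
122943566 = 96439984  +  26503582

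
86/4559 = 86/4559 = 0.02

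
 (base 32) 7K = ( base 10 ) 244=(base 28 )8K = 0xF4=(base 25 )9j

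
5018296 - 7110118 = -2091822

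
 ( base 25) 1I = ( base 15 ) 2d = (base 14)31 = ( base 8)53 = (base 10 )43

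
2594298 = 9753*266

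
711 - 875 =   -  164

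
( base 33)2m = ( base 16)58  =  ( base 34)2k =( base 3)10021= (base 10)88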